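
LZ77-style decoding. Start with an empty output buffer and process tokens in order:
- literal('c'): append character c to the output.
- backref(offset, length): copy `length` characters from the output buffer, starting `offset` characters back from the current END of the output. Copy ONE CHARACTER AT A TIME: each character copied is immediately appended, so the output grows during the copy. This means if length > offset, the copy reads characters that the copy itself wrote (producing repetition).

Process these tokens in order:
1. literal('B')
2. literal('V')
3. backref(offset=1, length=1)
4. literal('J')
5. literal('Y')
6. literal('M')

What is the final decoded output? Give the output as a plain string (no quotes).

Answer: BVVJYM

Derivation:
Token 1: literal('B'). Output: "B"
Token 2: literal('V'). Output: "BV"
Token 3: backref(off=1, len=1). Copied 'V' from pos 1. Output: "BVV"
Token 4: literal('J'). Output: "BVVJ"
Token 5: literal('Y'). Output: "BVVJY"
Token 6: literal('M'). Output: "BVVJYM"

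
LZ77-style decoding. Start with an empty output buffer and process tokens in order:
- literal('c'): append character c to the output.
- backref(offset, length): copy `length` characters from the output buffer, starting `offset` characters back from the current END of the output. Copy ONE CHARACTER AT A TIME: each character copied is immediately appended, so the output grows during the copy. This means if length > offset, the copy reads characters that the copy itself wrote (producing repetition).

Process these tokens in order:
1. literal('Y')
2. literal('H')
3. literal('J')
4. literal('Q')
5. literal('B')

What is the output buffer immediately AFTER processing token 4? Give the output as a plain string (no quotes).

Token 1: literal('Y'). Output: "Y"
Token 2: literal('H'). Output: "YH"
Token 3: literal('J'). Output: "YHJ"
Token 4: literal('Q'). Output: "YHJQ"

Answer: YHJQ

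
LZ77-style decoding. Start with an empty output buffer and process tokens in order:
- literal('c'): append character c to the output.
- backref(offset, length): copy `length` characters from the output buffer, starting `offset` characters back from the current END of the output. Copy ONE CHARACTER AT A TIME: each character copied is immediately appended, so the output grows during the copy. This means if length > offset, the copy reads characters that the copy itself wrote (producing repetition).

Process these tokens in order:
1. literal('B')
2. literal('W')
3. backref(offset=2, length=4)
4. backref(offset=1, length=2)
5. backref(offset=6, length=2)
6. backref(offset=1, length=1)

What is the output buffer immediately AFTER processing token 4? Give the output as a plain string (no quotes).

Token 1: literal('B'). Output: "B"
Token 2: literal('W'). Output: "BW"
Token 3: backref(off=2, len=4) (overlapping!). Copied 'BWBW' from pos 0. Output: "BWBWBW"
Token 4: backref(off=1, len=2) (overlapping!). Copied 'WW' from pos 5. Output: "BWBWBWWW"

Answer: BWBWBWWW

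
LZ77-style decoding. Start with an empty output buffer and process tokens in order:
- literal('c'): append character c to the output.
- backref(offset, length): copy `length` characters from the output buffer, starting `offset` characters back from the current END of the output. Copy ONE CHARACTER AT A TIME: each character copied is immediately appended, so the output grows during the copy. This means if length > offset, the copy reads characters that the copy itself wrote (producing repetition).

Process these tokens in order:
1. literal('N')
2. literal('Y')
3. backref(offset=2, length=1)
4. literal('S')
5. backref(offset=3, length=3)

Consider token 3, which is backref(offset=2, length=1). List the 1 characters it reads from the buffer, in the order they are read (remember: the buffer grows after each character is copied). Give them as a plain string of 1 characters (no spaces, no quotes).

Token 1: literal('N'). Output: "N"
Token 2: literal('Y'). Output: "NY"
Token 3: backref(off=2, len=1). Buffer before: "NY" (len 2)
  byte 1: read out[0]='N', append. Buffer now: "NYN"

Answer: N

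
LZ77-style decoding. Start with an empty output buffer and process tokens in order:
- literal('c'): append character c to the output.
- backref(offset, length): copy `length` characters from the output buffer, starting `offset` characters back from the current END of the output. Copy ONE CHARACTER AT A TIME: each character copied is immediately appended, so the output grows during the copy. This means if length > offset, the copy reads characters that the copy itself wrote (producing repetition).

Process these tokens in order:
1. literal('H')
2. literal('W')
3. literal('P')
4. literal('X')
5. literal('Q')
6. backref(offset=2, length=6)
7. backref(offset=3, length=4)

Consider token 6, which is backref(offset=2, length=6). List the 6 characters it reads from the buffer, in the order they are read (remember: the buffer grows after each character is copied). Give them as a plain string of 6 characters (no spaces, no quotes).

Token 1: literal('H'). Output: "H"
Token 2: literal('W'). Output: "HW"
Token 3: literal('P'). Output: "HWP"
Token 4: literal('X'). Output: "HWPX"
Token 5: literal('Q'). Output: "HWPXQ"
Token 6: backref(off=2, len=6). Buffer before: "HWPXQ" (len 5)
  byte 1: read out[3]='X', append. Buffer now: "HWPXQX"
  byte 2: read out[4]='Q', append. Buffer now: "HWPXQXQ"
  byte 3: read out[5]='X', append. Buffer now: "HWPXQXQX"
  byte 4: read out[6]='Q', append. Buffer now: "HWPXQXQXQ"
  byte 5: read out[7]='X', append. Buffer now: "HWPXQXQXQX"
  byte 6: read out[8]='Q', append. Buffer now: "HWPXQXQXQXQ"

Answer: XQXQXQ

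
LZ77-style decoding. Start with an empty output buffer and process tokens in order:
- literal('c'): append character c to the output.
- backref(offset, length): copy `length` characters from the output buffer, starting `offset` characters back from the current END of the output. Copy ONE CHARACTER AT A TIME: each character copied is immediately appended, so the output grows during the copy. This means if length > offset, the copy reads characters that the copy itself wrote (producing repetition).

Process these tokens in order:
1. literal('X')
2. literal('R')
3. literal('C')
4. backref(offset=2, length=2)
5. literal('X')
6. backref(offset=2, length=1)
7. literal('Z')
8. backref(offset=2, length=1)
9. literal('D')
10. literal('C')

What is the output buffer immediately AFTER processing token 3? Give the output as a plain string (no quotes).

Token 1: literal('X'). Output: "X"
Token 2: literal('R'). Output: "XR"
Token 3: literal('C'). Output: "XRC"

Answer: XRC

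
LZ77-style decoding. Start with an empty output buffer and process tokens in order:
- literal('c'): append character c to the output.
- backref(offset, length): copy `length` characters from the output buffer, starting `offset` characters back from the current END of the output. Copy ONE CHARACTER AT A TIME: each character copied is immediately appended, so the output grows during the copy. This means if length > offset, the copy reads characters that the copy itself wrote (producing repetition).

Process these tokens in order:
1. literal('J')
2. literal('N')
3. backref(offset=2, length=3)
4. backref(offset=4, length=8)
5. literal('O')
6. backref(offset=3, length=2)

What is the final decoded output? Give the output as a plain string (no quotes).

Token 1: literal('J'). Output: "J"
Token 2: literal('N'). Output: "JN"
Token 3: backref(off=2, len=3) (overlapping!). Copied 'JNJ' from pos 0. Output: "JNJNJ"
Token 4: backref(off=4, len=8) (overlapping!). Copied 'NJNJNJNJ' from pos 1. Output: "JNJNJNJNJNJNJ"
Token 5: literal('O'). Output: "JNJNJNJNJNJNJO"
Token 6: backref(off=3, len=2). Copied 'NJ' from pos 11. Output: "JNJNJNJNJNJNJONJ"

Answer: JNJNJNJNJNJNJONJ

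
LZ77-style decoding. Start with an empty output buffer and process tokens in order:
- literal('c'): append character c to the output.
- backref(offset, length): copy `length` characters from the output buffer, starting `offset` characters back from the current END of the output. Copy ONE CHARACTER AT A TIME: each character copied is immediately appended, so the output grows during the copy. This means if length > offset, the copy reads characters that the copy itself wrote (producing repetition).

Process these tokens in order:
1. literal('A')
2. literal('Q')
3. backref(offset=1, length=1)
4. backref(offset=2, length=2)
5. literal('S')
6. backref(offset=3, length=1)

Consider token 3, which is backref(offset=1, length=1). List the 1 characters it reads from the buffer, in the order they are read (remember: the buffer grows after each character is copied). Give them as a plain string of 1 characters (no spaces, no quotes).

Token 1: literal('A'). Output: "A"
Token 2: literal('Q'). Output: "AQ"
Token 3: backref(off=1, len=1). Buffer before: "AQ" (len 2)
  byte 1: read out[1]='Q', append. Buffer now: "AQQ"

Answer: Q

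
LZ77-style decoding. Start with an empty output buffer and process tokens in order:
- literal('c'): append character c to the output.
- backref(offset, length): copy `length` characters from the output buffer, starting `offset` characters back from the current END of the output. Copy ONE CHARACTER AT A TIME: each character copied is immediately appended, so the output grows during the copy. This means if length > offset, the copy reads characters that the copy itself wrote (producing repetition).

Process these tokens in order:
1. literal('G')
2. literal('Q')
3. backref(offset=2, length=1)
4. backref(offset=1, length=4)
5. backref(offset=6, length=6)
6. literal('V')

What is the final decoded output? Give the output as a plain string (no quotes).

Token 1: literal('G'). Output: "G"
Token 2: literal('Q'). Output: "GQ"
Token 3: backref(off=2, len=1). Copied 'G' from pos 0. Output: "GQG"
Token 4: backref(off=1, len=4) (overlapping!). Copied 'GGGG' from pos 2. Output: "GQGGGGG"
Token 5: backref(off=6, len=6). Copied 'QGGGGG' from pos 1. Output: "GQGGGGGQGGGGG"
Token 6: literal('V'). Output: "GQGGGGGQGGGGGV"

Answer: GQGGGGGQGGGGGV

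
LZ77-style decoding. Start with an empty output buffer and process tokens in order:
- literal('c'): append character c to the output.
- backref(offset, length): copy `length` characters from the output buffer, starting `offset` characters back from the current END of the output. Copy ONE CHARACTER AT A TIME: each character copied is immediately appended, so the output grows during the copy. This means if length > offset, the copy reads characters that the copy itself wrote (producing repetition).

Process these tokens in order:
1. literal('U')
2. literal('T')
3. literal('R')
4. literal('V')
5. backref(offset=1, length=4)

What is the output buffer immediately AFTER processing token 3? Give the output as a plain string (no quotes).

Answer: UTR

Derivation:
Token 1: literal('U'). Output: "U"
Token 2: literal('T'). Output: "UT"
Token 3: literal('R'). Output: "UTR"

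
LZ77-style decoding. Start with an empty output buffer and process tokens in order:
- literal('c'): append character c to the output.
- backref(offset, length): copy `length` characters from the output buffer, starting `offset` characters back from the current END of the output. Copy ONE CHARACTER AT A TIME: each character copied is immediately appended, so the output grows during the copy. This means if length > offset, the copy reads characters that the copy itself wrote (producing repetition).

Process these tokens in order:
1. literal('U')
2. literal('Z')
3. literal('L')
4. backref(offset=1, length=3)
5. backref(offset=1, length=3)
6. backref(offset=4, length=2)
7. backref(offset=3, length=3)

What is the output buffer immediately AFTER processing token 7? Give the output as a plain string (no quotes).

Token 1: literal('U'). Output: "U"
Token 2: literal('Z'). Output: "UZ"
Token 3: literal('L'). Output: "UZL"
Token 4: backref(off=1, len=3) (overlapping!). Copied 'LLL' from pos 2. Output: "UZLLLL"
Token 5: backref(off=1, len=3) (overlapping!). Copied 'LLL' from pos 5. Output: "UZLLLLLLL"
Token 6: backref(off=4, len=2). Copied 'LL' from pos 5. Output: "UZLLLLLLLLL"
Token 7: backref(off=3, len=3). Copied 'LLL' from pos 8. Output: "UZLLLLLLLLLLLL"

Answer: UZLLLLLLLLLLLL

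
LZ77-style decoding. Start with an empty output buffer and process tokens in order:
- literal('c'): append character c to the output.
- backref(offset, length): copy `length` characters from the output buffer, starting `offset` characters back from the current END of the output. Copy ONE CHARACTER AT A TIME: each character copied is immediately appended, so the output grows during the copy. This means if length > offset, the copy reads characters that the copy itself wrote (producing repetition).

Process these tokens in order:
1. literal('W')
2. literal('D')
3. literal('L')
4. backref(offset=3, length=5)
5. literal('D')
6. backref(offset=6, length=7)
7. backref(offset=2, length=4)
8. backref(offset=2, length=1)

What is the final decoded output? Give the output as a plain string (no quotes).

Token 1: literal('W'). Output: "W"
Token 2: literal('D'). Output: "WD"
Token 3: literal('L'). Output: "WDL"
Token 4: backref(off=3, len=5) (overlapping!). Copied 'WDLWD' from pos 0. Output: "WDLWDLWD"
Token 5: literal('D'). Output: "WDLWDLWDD"
Token 6: backref(off=6, len=7) (overlapping!). Copied 'WDLWDDW' from pos 3. Output: "WDLWDLWDDWDLWDDW"
Token 7: backref(off=2, len=4) (overlapping!). Copied 'DWDW' from pos 14. Output: "WDLWDLWDDWDLWDDWDWDW"
Token 8: backref(off=2, len=1). Copied 'D' from pos 18. Output: "WDLWDLWDDWDLWDDWDWDWD"

Answer: WDLWDLWDDWDLWDDWDWDWD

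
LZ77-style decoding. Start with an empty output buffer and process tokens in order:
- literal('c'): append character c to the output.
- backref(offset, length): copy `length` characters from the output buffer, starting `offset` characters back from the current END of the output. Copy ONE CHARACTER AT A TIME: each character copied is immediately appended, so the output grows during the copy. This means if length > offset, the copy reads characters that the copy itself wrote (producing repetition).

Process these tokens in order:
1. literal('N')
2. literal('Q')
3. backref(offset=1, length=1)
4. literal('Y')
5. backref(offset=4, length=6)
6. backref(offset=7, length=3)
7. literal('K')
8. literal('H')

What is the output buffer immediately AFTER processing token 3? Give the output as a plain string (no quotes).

Token 1: literal('N'). Output: "N"
Token 2: literal('Q'). Output: "NQ"
Token 3: backref(off=1, len=1). Copied 'Q' from pos 1. Output: "NQQ"

Answer: NQQ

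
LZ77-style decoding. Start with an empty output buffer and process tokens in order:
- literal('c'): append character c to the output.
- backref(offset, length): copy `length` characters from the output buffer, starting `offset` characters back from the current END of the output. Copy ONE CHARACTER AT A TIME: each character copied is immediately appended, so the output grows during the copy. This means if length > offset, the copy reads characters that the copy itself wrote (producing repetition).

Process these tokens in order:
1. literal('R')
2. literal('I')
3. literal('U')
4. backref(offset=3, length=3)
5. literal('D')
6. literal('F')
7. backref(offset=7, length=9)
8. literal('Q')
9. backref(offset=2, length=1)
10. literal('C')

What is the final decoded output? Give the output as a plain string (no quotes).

Answer: RIURIUDFIURIUDFIUQUC

Derivation:
Token 1: literal('R'). Output: "R"
Token 2: literal('I'). Output: "RI"
Token 3: literal('U'). Output: "RIU"
Token 4: backref(off=3, len=3). Copied 'RIU' from pos 0. Output: "RIURIU"
Token 5: literal('D'). Output: "RIURIUD"
Token 6: literal('F'). Output: "RIURIUDF"
Token 7: backref(off=7, len=9) (overlapping!). Copied 'IURIUDFIU' from pos 1. Output: "RIURIUDFIURIUDFIU"
Token 8: literal('Q'). Output: "RIURIUDFIURIUDFIUQ"
Token 9: backref(off=2, len=1). Copied 'U' from pos 16. Output: "RIURIUDFIURIUDFIUQU"
Token 10: literal('C'). Output: "RIURIUDFIURIUDFIUQUC"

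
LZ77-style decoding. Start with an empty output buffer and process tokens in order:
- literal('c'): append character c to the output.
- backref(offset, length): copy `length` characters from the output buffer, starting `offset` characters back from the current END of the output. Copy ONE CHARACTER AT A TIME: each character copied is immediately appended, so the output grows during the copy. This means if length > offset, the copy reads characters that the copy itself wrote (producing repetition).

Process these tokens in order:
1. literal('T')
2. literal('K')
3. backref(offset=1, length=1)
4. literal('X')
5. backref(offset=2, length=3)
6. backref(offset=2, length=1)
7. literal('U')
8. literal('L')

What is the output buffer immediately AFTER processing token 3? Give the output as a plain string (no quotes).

Answer: TKK

Derivation:
Token 1: literal('T'). Output: "T"
Token 2: literal('K'). Output: "TK"
Token 3: backref(off=1, len=1). Copied 'K' from pos 1. Output: "TKK"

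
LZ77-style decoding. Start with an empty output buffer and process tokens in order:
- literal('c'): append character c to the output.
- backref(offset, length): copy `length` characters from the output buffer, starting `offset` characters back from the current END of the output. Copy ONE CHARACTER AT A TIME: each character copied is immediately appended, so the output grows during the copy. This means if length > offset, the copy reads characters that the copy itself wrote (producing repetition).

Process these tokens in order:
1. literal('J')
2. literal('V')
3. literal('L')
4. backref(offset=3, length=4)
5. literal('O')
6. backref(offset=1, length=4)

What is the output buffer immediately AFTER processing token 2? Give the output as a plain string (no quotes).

Token 1: literal('J'). Output: "J"
Token 2: literal('V'). Output: "JV"

Answer: JV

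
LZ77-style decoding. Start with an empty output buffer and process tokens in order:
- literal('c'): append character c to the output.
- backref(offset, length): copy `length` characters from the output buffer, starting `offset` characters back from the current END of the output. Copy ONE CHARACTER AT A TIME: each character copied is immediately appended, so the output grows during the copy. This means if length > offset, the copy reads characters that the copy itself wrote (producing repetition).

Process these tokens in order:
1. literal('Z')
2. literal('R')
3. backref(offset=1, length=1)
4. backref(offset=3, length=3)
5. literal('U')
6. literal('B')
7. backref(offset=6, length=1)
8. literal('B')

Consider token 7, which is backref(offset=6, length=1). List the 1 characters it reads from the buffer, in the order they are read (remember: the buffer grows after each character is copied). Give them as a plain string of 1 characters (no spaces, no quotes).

Token 1: literal('Z'). Output: "Z"
Token 2: literal('R'). Output: "ZR"
Token 3: backref(off=1, len=1). Copied 'R' from pos 1. Output: "ZRR"
Token 4: backref(off=3, len=3). Copied 'ZRR' from pos 0. Output: "ZRRZRR"
Token 5: literal('U'). Output: "ZRRZRRU"
Token 6: literal('B'). Output: "ZRRZRRUB"
Token 7: backref(off=6, len=1). Buffer before: "ZRRZRRUB" (len 8)
  byte 1: read out[2]='R', append. Buffer now: "ZRRZRRUBR"

Answer: R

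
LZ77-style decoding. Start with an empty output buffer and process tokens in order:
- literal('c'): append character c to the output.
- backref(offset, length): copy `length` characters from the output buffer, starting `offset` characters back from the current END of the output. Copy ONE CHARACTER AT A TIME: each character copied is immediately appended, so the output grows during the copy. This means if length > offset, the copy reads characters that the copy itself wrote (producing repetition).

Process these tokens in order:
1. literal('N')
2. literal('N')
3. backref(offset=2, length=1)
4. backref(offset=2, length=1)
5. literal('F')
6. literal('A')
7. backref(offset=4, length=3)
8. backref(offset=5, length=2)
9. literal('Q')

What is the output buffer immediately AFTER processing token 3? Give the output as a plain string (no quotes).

Token 1: literal('N'). Output: "N"
Token 2: literal('N'). Output: "NN"
Token 3: backref(off=2, len=1). Copied 'N' from pos 0. Output: "NNN"

Answer: NNN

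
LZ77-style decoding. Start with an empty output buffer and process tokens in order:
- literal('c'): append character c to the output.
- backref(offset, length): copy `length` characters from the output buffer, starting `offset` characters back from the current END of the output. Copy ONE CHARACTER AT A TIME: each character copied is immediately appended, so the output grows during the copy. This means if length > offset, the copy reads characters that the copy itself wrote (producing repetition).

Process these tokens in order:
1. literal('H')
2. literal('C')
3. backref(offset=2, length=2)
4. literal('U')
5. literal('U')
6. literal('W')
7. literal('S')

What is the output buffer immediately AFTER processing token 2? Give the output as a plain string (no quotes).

Token 1: literal('H'). Output: "H"
Token 2: literal('C'). Output: "HC"

Answer: HC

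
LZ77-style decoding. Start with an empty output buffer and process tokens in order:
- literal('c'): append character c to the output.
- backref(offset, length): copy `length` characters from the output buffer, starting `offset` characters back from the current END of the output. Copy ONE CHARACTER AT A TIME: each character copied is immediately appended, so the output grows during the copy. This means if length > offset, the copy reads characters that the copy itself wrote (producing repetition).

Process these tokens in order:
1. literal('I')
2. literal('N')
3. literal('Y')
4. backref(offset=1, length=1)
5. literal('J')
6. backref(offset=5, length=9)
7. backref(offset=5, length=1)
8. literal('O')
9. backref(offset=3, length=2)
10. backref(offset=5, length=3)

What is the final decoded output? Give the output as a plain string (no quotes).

Token 1: literal('I'). Output: "I"
Token 2: literal('N'). Output: "IN"
Token 3: literal('Y'). Output: "INY"
Token 4: backref(off=1, len=1). Copied 'Y' from pos 2. Output: "INYY"
Token 5: literal('J'). Output: "INYYJ"
Token 6: backref(off=5, len=9) (overlapping!). Copied 'INYYJINYY' from pos 0. Output: "INYYJINYYJINYY"
Token 7: backref(off=5, len=1). Copied 'J' from pos 9. Output: "INYYJINYYJINYYJ"
Token 8: literal('O'). Output: "INYYJINYYJINYYJO"
Token 9: backref(off=3, len=2). Copied 'YJ' from pos 13. Output: "INYYJINYYJINYYJOYJ"
Token 10: backref(off=5, len=3). Copied 'YJO' from pos 13. Output: "INYYJINYYJINYYJOYJYJO"

Answer: INYYJINYYJINYYJOYJYJO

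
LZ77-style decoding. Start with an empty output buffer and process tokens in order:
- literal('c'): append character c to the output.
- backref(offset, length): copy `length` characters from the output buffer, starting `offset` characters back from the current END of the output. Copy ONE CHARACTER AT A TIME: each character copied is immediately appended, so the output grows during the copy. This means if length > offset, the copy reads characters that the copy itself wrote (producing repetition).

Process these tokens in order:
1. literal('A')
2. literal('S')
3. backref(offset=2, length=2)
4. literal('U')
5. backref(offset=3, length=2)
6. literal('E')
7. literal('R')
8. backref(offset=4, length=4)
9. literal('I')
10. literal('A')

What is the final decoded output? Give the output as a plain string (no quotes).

Token 1: literal('A'). Output: "A"
Token 2: literal('S'). Output: "AS"
Token 3: backref(off=2, len=2). Copied 'AS' from pos 0. Output: "ASAS"
Token 4: literal('U'). Output: "ASASU"
Token 5: backref(off=3, len=2). Copied 'AS' from pos 2. Output: "ASASUAS"
Token 6: literal('E'). Output: "ASASUASE"
Token 7: literal('R'). Output: "ASASUASER"
Token 8: backref(off=4, len=4). Copied 'ASER' from pos 5. Output: "ASASUASERASER"
Token 9: literal('I'). Output: "ASASUASERASERI"
Token 10: literal('A'). Output: "ASASUASERASERIA"

Answer: ASASUASERASERIA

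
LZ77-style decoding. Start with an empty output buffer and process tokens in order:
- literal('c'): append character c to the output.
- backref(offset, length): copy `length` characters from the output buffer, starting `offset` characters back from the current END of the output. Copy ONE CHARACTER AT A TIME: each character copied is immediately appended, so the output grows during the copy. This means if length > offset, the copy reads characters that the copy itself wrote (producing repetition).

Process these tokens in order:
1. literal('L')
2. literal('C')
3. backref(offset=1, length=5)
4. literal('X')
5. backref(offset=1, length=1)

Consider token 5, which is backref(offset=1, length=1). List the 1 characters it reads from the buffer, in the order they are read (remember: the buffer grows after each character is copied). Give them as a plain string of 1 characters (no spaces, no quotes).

Token 1: literal('L'). Output: "L"
Token 2: literal('C'). Output: "LC"
Token 3: backref(off=1, len=5) (overlapping!). Copied 'CCCCC' from pos 1. Output: "LCCCCCC"
Token 4: literal('X'). Output: "LCCCCCCX"
Token 5: backref(off=1, len=1). Buffer before: "LCCCCCCX" (len 8)
  byte 1: read out[7]='X', append. Buffer now: "LCCCCCCXX"

Answer: X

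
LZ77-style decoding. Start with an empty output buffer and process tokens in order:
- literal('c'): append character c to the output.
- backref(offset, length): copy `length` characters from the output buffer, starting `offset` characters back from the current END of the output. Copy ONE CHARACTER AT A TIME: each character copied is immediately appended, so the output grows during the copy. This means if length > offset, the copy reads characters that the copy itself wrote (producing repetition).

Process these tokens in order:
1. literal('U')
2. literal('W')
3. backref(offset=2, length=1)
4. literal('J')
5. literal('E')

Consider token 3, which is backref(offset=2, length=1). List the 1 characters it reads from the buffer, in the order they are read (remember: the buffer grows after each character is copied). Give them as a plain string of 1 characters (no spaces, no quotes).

Answer: U

Derivation:
Token 1: literal('U'). Output: "U"
Token 2: literal('W'). Output: "UW"
Token 3: backref(off=2, len=1). Buffer before: "UW" (len 2)
  byte 1: read out[0]='U', append. Buffer now: "UWU"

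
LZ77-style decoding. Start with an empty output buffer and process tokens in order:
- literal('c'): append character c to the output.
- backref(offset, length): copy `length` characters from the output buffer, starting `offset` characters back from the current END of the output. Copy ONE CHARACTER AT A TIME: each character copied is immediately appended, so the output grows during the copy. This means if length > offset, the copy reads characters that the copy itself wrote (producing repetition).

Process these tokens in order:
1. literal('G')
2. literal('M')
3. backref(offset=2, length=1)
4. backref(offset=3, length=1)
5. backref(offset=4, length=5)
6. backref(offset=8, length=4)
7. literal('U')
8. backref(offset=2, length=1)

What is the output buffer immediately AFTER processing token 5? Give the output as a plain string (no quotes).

Token 1: literal('G'). Output: "G"
Token 2: literal('M'). Output: "GM"
Token 3: backref(off=2, len=1). Copied 'G' from pos 0. Output: "GMG"
Token 4: backref(off=3, len=1). Copied 'G' from pos 0. Output: "GMGG"
Token 5: backref(off=4, len=5) (overlapping!). Copied 'GMGGG' from pos 0. Output: "GMGGGMGGG"

Answer: GMGGGMGGG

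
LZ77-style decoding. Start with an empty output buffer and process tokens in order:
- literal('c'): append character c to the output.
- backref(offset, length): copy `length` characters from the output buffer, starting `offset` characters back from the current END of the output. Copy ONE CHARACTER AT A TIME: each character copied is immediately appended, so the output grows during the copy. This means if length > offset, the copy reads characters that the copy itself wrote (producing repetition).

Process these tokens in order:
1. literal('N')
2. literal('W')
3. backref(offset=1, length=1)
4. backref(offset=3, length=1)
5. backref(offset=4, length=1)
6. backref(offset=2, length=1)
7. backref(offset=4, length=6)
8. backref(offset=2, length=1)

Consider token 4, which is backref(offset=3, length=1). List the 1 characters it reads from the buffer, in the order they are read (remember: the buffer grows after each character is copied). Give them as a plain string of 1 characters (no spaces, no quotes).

Answer: N

Derivation:
Token 1: literal('N'). Output: "N"
Token 2: literal('W'). Output: "NW"
Token 3: backref(off=1, len=1). Copied 'W' from pos 1. Output: "NWW"
Token 4: backref(off=3, len=1). Buffer before: "NWW" (len 3)
  byte 1: read out[0]='N', append. Buffer now: "NWWN"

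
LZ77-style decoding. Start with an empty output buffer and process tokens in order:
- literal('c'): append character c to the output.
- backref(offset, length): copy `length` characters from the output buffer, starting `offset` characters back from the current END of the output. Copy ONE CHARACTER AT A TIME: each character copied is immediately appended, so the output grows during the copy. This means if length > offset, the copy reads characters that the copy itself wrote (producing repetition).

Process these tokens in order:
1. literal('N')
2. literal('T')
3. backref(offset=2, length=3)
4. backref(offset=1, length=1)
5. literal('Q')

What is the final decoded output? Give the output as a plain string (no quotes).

Token 1: literal('N'). Output: "N"
Token 2: literal('T'). Output: "NT"
Token 3: backref(off=2, len=3) (overlapping!). Copied 'NTN' from pos 0. Output: "NTNTN"
Token 4: backref(off=1, len=1). Copied 'N' from pos 4. Output: "NTNTNN"
Token 5: literal('Q'). Output: "NTNTNNQ"

Answer: NTNTNNQ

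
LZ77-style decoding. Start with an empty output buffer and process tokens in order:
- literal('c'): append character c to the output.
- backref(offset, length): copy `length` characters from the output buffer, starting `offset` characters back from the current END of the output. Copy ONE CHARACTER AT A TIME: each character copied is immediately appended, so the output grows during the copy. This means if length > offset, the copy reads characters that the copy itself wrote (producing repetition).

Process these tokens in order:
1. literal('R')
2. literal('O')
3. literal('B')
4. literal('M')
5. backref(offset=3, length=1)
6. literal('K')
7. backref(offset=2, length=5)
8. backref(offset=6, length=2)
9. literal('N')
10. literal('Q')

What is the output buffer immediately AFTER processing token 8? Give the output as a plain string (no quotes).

Answer: ROBMOKOKOKOKO

Derivation:
Token 1: literal('R'). Output: "R"
Token 2: literal('O'). Output: "RO"
Token 3: literal('B'). Output: "ROB"
Token 4: literal('M'). Output: "ROBM"
Token 5: backref(off=3, len=1). Copied 'O' from pos 1. Output: "ROBMO"
Token 6: literal('K'). Output: "ROBMOK"
Token 7: backref(off=2, len=5) (overlapping!). Copied 'OKOKO' from pos 4. Output: "ROBMOKOKOKO"
Token 8: backref(off=6, len=2). Copied 'KO' from pos 5. Output: "ROBMOKOKOKOKO"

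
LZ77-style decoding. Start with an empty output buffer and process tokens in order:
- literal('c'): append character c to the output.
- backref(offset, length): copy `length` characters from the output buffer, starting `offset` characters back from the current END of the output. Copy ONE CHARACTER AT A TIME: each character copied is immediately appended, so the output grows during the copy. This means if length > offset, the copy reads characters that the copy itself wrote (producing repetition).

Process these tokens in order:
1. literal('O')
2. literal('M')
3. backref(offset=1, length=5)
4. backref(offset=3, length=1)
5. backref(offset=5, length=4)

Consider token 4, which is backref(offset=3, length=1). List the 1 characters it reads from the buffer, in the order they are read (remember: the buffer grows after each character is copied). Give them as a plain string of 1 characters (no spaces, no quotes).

Answer: M

Derivation:
Token 1: literal('O'). Output: "O"
Token 2: literal('M'). Output: "OM"
Token 3: backref(off=1, len=5) (overlapping!). Copied 'MMMMM' from pos 1. Output: "OMMMMMM"
Token 4: backref(off=3, len=1). Buffer before: "OMMMMMM" (len 7)
  byte 1: read out[4]='M', append. Buffer now: "OMMMMMMM"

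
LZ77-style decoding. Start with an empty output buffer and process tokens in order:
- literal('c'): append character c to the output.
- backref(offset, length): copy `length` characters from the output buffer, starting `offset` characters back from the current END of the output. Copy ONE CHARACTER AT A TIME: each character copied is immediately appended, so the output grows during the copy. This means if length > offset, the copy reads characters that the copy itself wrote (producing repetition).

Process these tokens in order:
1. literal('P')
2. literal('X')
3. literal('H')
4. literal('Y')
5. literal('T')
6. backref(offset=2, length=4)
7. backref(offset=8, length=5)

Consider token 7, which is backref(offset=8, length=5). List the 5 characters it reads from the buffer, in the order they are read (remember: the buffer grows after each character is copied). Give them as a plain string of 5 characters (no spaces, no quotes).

Answer: XHYTY

Derivation:
Token 1: literal('P'). Output: "P"
Token 2: literal('X'). Output: "PX"
Token 3: literal('H'). Output: "PXH"
Token 4: literal('Y'). Output: "PXHY"
Token 5: literal('T'). Output: "PXHYT"
Token 6: backref(off=2, len=4) (overlapping!). Copied 'YTYT' from pos 3. Output: "PXHYTYTYT"
Token 7: backref(off=8, len=5). Buffer before: "PXHYTYTYT" (len 9)
  byte 1: read out[1]='X', append. Buffer now: "PXHYTYTYTX"
  byte 2: read out[2]='H', append. Buffer now: "PXHYTYTYTXH"
  byte 3: read out[3]='Y', append. Buffer now: "PXHYTYTYTXHY"
  byte 4: read out[4]='T', append. Buffer now: "PXHYTYTYTXHYT"
  byte 5: read out[5]='Y', append. Buffer now: "PXHYTYTYTXHYTY"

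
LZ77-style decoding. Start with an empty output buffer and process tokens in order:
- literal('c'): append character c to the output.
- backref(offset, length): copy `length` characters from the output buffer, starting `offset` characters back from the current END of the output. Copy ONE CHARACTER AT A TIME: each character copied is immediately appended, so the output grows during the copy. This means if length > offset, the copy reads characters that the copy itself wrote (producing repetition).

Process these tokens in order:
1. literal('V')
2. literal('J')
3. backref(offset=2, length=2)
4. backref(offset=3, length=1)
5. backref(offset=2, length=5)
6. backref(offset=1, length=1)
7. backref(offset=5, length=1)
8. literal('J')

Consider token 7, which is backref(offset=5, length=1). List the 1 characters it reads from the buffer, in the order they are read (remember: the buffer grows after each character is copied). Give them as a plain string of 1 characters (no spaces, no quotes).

Answer: J

Derivation:
Token 1: literal('V'). Output: "V"
Token 2: literal('J'). Output: "VJ"
Token 3: backref(off=2, len=2). Copied 'VJ' from pos 0. Output: "VJVJ"
Token 4: backref(off=3, len=1). Copied 'J' from pos 1. Output: "VJVJJ"
Token 5: backref(off=2, len=5) (overlapping!). Copied 'JJJJJ' from pos 3. Output: "VJVJJJJJJJ"
Token 6: backref(off=1, len=1). Copied 'J' from pos 9. Output: "VJVJJJJJJJJ"
Token 7: backref(off=5, len=1). Buffer before: "VJVJJJJJJJJ" (len 11)
  byte 1: read out[6]='J', append. Buffer now: "VJVJJJJJJJJJ"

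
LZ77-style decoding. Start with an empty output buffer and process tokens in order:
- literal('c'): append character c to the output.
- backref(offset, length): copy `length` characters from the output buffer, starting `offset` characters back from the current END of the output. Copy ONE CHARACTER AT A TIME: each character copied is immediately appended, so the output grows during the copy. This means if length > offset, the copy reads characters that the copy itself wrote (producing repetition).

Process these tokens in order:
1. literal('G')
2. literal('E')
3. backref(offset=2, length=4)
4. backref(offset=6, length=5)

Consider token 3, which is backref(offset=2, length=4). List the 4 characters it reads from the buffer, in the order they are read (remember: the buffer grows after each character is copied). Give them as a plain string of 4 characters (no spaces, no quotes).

Answer: GEGE

Derivation:
Token 1: literal('G'). Output: "G"
Token 2: literal('E'). Output: "GE"
Token 3: backref(off=2, len=4). Buffer before: "GE" (len 2)
  byte 1: read out[0]='G', append. Buffer now: "GEG"
  byte 2: read out[1]='E', append. Buffer now: "GEGE"
  byte 3: read out[2]='G', append. Buffer now: "GEGEG"
  byte 4: read out[3]='E', append. Buffer now: "GEGEGE"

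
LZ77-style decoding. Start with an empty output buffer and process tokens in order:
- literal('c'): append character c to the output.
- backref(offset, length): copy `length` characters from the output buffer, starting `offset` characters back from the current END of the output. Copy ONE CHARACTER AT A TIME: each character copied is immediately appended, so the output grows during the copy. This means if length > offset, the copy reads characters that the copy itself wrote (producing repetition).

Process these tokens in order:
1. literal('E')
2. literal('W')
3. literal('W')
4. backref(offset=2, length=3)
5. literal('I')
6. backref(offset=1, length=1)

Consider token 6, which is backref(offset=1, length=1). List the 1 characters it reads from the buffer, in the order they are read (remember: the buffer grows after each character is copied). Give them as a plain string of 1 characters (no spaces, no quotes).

Token 1: literal('E'). Output: "E"
Token 2: literal('W'). Output: "EW"
Token 3: literal('W'). Output: "EWW"
Token 4: backref(off=2, len=3) (overlapping!). Copied 'WWW' from pos 1. Output: "EWWWWW"
Token 5: literal('I'). Output: "EWWWWWI"
Token 6: backref(off=1, len=1). Buffer before: "EWWWWWI" (len 7)
  byte 1: read out[6]='I', append. Buffer now: "EWWWWWII"

Answer: I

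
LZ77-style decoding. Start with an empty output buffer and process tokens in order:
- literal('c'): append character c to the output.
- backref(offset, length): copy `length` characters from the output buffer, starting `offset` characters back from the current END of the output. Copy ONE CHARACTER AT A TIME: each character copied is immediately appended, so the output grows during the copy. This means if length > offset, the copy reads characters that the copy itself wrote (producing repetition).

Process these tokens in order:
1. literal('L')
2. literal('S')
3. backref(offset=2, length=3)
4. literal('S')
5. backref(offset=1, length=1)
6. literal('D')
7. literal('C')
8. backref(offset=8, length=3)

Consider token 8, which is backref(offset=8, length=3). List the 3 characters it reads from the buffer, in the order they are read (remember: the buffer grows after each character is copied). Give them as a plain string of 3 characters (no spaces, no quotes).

Answer: SLS

Derivation:
Token 1: literal('L'). Output: "L"
Token 2: literal('S'). Output: "LS"
Token 3: backref(off=2, len=3) (overlapping!). Copied 'LSL' from pos 0. Output: "LSLSL"
Token 4: literal('S'). Output: "LSLSLS"
Token 5: backref(off=1, len=1). Copied 'S' from pos 5. Output: "LSLSLSS"
Token 6: literal('D'). Output: "LSLSLSSD"
Token 7: literal('C'). Output: "LSLSLSSDC"
Token 8: backref(off=8, len=3). Buffer before: "LSLSLSSDC" (len 9)
  byte 1: read out[1]='S', append. Buffer now: "LSLSLSSDCS"
  byte 2: read out[2]='L', append. Buffer now: "LSLSLSSDCSL"
  byte 3: read out[3]='S', append. Buffer now: "LSLSLSSDCSLS"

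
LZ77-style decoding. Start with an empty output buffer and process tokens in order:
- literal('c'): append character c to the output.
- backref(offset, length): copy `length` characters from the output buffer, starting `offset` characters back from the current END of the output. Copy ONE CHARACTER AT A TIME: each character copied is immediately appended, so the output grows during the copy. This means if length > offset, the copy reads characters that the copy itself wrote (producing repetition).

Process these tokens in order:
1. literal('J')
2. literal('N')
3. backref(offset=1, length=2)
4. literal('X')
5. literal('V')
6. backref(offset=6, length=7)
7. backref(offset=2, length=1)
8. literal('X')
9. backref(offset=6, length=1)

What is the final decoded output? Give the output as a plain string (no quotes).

Answer: JNNNXVJNNNXVJVXN

Derivation:
Token 1: literal('J'). Output: "J"
Token 2: literal('N'). Output: "JN"
Token 3: backref(off=1, len=2) (overlapping!). Copied 'NN' from pos 1. Output: "JNNN"
Token 4: literal('X'). Output: "JNNNX"
Token 5: literal('V'). Output: "JNNNXV"
Token 6: backref(off=6, len=7) (overlapping!). Copied 'JNNNXVJ' from pos 0. Output: "JNNNXVJNNNXVJ"
Token 7: backref(off=2, len=1). Copied 'V' from pos 11. Output: "JNNNXVJNNNXVJV"
Token 8: literal('X'). Output: "JNNNXVJNNNXVJVX"
Token 9: backref(off=6, len=1). Copied 'N' from pos 9. Output: "JNNNXVJNNNXVJVXN"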